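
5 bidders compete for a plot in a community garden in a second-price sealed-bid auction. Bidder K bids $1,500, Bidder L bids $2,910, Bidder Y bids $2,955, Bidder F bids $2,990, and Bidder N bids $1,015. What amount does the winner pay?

Sorted high to low: Bidder F $2,990, then Bidder Y $2,955, then Bidder L $2,910, then Bidder K $1,500, then Bidder N $1,015.
Bidder F has the highest bid, so Bidder F wins.
The second-highest bid is $2,955, so that is what Bidder F pays.

The winner pays $2,955.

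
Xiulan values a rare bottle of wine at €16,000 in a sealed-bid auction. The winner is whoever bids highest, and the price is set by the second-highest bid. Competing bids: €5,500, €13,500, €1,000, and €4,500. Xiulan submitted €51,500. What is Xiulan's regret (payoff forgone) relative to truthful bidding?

Payoff forgone: €0.

The highest competing bid is €13,500.
Bidding truthfully at €16,000: Xiulan has the top bid, wins, and pays the second-highest bid €13,500. Payoff = €16,000 − €13,500 = €2,500.
Bidding €51,500: Xiulan has the top bid, wins, and pays the second-highest bid €13,500. Payoff = €16,000 − €13,500 = €2,500.
Regret = truthful payoff − actual payoff = €2,500 − €2,500 = €0.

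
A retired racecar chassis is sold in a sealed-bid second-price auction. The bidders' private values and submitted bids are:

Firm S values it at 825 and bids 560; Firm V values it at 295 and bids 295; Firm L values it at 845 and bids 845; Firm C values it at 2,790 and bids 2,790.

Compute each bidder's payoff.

Payoffs: Firm S 0, Firm V 0, Firm L 0, Firm C 1,945.

Ordered from highest: Firm C 2,790 > Firm L 845 > Firm S 560 > Firm V 295.
Firm C has the top bid and wins; the price is the second-highest bid, 845.
Firm C's payoff = 2,790 − 845 = 1,945. All other bidders lose, so their payoff is 0.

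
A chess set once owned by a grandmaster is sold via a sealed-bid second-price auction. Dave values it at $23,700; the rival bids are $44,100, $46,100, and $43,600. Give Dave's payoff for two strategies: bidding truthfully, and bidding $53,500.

The highest competing bid is $46,100.
Bidding truthfully at $23,700: the top bid is $46,100 (a rival), so Dave loses. Payoff = $0.
Bidding $53,500: Dave has the top bid, wins, and pays the second-highest bid $46,100. Payoff = $23,700 − $46,100 = -$22,400.

Truthful: $0; alternative: -$22,400.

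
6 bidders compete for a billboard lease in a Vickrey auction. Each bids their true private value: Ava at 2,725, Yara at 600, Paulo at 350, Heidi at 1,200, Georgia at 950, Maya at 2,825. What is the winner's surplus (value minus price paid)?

Surplus = 100.

Bids in descending order: Maya 2,825 > Ava 2,725 > Heidi 1,200 > Georgia 950 > Yara 600 > Paulo 350.
Maya wins with the top bid and pays the second-highest, 2,725.
Surplus = 2,825 − 2,725 = 100.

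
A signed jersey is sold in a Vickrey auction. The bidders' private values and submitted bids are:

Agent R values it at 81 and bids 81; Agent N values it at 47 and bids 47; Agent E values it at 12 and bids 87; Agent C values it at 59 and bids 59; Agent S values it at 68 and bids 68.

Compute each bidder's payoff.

Sorted high to low: Agent E 87; Agent R 81; Agent S 68; Agent C 59; Agent N 47.
Agent E has the top bid and wins; the price is the second-highest bid, 81.
Agent E's payoff = 12 − 81 = -69. All other bidders lose, so their payoff is 0.

Payoffs: Agent R 0, Agent N 0, Agent E -69, Agent C 0, Agent S 0.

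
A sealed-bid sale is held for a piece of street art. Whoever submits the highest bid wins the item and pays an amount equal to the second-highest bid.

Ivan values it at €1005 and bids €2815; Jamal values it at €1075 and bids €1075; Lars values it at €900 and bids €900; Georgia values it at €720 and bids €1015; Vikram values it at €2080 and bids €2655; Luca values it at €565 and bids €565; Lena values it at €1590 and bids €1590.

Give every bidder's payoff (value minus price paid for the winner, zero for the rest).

Ranking the bids: Ivan €2815 > Vikram €2655 > Lena €1590 > Jamal €1075 > Georgia €1015 > Lars €900 > Luca €565.
Ivan has the top bid and wins; the price is the second-highest bid, €2655.
Ivan's payoff = €1005 − €2655 = -€1650. All other bidders lose, so their payoff is 0.

Ivan -€1650, Jamal €0, Lars €0, Georgia €0, Vikram €0, Luca €0, Lena €0.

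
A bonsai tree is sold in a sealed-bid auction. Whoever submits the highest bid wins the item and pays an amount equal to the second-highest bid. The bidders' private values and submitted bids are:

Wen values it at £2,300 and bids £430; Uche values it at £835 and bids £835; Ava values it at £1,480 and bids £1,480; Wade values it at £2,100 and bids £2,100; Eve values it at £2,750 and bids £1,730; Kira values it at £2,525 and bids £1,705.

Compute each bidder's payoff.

Sorted high to low: Wade £2,100 > Eve £1,730 > Kira £1,705 > Ava £1,480 > Uche £835 > Wen £430.
Wade has the top bid and wins; the price is the second-highest bid, £1,730.
Wade's payoff = £2,100 − £1,730 = £370. All other bidders lose, so their payoff is 0.

Wen £0, Uche £0, Ava £0, Wade £370, Eve £0, Kira £0.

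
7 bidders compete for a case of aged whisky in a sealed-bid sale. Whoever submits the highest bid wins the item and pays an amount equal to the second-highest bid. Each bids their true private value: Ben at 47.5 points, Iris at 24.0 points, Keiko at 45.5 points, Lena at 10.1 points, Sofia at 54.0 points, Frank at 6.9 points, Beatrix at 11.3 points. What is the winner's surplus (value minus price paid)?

Surplus = 6.5 points.

Sorted high to low: Sofia 54.0 points > Ben 47.5 points > Keiko 45.5 points > Iris 24.0 points > Beatrix 11.3 points > Lena 10.1 points > Frank 6.9 points.
Sofia wins with the top bid and pays the second-highest, 47.5 points.
Surplus = 54.0 points − 47.5 points = 6.5 points.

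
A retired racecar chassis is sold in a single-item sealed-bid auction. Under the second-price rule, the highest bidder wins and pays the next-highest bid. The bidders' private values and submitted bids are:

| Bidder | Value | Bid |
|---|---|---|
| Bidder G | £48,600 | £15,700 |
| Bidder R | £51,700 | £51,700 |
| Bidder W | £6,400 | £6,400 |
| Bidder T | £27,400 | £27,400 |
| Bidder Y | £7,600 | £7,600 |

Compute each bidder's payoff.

Bidder G £0, Bidder R £24,300, Bidder W £0, Bidder T £0, Bidder Y £0.

Ranking the bids: Bidder R £51,700 > Bidder T £27,400 > Bidder G £15,700 > Bidder Y £7,600 > Bidder W £6,400.
Bidder R has the top bid and wins; the price is the second-highest bid, £27,400.
Bidder R's payoff = £51,700 − £27,400 = £24,300. All other bidders lose, so their payoff is 0.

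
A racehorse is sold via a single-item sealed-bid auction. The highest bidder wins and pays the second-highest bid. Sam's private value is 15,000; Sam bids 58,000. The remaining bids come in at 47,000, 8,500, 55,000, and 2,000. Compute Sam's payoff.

Highest competing bid: 55,000.
Sam's bid 58,000 is the highest overall, so Sam wins and pays the second-highest bid, 55,000.
Payoff = value − price = 15,000 − 55,000 = -40,000.
Overbidding won the item at a price above value — truthful bidding would have avoided this loss.

Sam's payoff: -40,000.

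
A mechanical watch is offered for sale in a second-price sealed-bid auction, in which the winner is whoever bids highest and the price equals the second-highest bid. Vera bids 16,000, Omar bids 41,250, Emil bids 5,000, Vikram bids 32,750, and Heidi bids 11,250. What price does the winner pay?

Price paid: 32,750.

Bids in descending order: Omar 41,250 > Vikram 32,750 > Vera 16,000 > Heidi 11,250 > Emil 5,000.
Omar is the highest bidder, so Omar wins.
Under the second-price rule, the price is the second-highest bid: 32,750.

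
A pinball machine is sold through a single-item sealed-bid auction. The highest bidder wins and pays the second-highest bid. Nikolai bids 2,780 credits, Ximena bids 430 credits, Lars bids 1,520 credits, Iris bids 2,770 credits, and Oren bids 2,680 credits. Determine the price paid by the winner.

The winner pays 2,770 credits.

Ordered from highest: Nikolai 2,780 credits > Iris 2,770 credits > Oren 2,680 credits > Lars 1,520 credits > Ximena 430 credits.
Nikolai has the highest bid, so Nikolai wins.
The second-highest bid is 2,770 credits, so that is what Nikolai pays.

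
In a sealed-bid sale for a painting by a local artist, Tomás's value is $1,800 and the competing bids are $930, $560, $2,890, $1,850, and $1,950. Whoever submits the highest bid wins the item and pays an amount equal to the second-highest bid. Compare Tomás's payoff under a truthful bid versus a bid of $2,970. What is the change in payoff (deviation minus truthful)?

The highest competing bid is $2,890.
Bidding truthfully at $1,800: the top bid is $2,890 (a rival), so Tomás loses. Payoff = $0.
Bidding $2,970: Tomás has the top bid, wins, and pays the second-highest bid $2,890. Payoff = $1,800 − $2,890 = -$1,090.
Change = -$1,090 − $0 = -$1,090.

Change in payoff: -$1,090.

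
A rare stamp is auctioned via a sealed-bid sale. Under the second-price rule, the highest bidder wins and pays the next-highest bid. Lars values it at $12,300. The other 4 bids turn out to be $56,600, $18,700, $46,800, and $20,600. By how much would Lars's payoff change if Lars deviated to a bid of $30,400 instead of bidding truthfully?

Payoff change: $0.

The highest competing bid is $56,600.
Bidding truthfully at $12,300: the top bid is $56,600 (a rival), so Lars loses. Payoff = $0.
Bidding $30,400: the top bid is $56,600 (a rival), so Lars loses. Payoff = $0.
Change = $0 − $0 = $0.
The bid only affects whether you win, not the price — here both bids land on the same side of the top rival bid, so the deviation is payoff-neutral.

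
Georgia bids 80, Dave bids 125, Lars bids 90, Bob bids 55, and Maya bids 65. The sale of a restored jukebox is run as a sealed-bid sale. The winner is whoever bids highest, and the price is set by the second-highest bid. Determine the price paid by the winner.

Ranking the bids: Dave 125 > Lars 90 > Georgia 80 > Maya 65 > Bob 55.
Dave has the highest bid, so Dave wins.
The second-highest bid is 90, so that is what Dave pays.

90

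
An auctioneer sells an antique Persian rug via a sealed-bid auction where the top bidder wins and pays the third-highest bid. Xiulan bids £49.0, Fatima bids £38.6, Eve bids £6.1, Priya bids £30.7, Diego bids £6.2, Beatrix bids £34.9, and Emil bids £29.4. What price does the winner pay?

Ordered from highest: Xiulan £49.0, then Fatima £38.6, then Beatrix £34.9, then Priya £30.7, then Emil £29.4, then Diego £6.2, then Eve £6.1.
Xiulan is the highest bidder, so Xiulan wins.
Under the third-price rule, the price is the third-highest bid: £34.9.

£34.9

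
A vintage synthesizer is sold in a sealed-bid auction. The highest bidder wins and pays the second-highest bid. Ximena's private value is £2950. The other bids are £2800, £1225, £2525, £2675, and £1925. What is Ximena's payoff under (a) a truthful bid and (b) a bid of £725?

The highest competing bid is £2800.
Bidding truthfully at £2950: Ximena has the top bid, wins, and pays the second-highest bid £2800. Payoff = £2950 − £2800 = £150.
Bidding £725: the top bid is £2800 (a rival), so Ximena loses. Payoff = £0.
This is the dominant-strategy logic: truthful bidding weakly beats any alternative.

(a) £150  (b) £0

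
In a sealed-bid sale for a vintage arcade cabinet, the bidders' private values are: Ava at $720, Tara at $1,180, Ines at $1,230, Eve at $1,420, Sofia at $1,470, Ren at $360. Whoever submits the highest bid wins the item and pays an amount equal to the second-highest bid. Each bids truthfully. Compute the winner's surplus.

Ordered from highest: Sofia $1,470 > Eve $1,420 > Ines $1,230 > Tara $1,180 > Ava $720 > Ren $360.
Sofia wins with the top bid and pays the second-highest, $1,420.
Surplus = $1,470 − $1,420 = $50.

Winner's surplus: $50.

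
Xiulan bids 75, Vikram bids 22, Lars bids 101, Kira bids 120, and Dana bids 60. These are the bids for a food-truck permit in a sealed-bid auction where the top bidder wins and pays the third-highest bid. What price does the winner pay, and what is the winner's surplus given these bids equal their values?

Bids in descending order: Kira 120 > Lars 101 > Xiulan 75 > Dana 60 > Vikram 22.
Kira is the highest bidder, so Kira wins.
Under the third-price rule, the price is the third-highest bid: 75.
Surplus = 120 − 75 = 45.

Price 75; surplus 45.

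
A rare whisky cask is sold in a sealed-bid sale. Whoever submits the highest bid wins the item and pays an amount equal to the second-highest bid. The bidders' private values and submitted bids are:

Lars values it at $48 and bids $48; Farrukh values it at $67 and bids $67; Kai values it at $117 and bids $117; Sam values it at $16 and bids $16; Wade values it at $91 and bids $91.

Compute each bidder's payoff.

Ranking the bids: Kai $117; Wade $91; Farrukh $67; Lars $48; Sam $16.
Kai has the top bid and wins; the price is the second-highest bid, $91.
Kai's payoff = $117 − $91 = $26. All other bidders lose, so their payoff is 0.

Payoffs: Lars $0, Farrukh $0, Kai $26, Sam $0, Wade $0.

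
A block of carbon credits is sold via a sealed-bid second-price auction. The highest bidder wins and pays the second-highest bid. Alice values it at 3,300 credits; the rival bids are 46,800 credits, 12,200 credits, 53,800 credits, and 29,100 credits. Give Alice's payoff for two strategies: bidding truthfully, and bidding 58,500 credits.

(a) 0 credits  (b) -50,500 credits

The highest competing bid is 53,800 credits.
Bidding truthfully at 3,300 credits: the top bid is 53,800 credits (a rival), so Alice loses. Payoff = 0 credits.
Bidding 58,500 credits: Alice has the top bid, wins, and pays the second-highest bid 53,800 credits. Payoff = 3,300 credits − 53,800 credits = -50,500 credits.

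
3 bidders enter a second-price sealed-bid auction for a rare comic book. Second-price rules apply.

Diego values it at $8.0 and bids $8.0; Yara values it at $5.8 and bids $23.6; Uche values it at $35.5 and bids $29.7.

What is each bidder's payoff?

Diego $0.0, Yara $0.0, Uche $11.9.

Ordered from highest: Uche $29.7 > Yara $23.6 > Diego $8.0.
Uche has the top bid and wins; the price is the second-highest bid, $23.6.
Uche's payoff = $35.5 − $23.6 = $11.9. All other bidders lose, so their payoff is 0.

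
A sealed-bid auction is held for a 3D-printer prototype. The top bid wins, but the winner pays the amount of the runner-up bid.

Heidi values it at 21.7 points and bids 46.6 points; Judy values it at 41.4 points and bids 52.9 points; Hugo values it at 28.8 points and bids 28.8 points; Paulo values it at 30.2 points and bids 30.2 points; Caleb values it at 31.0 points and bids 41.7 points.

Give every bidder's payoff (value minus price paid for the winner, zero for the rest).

Ranking the bids: Judy 52.9 points, then Heidi 46.6 points, then Caleb 41.7 points, then Paulo 30.2 points, then Hugo 28.8 points.
Judy has the top bid and wins; the price is the second-highest bid, 46.6 points.
Judy's payoff = 41.4 points − 46.6 points = -5.2 points. All other bidders lose, so their payoff is 0.

Payoffs: Heidi 0.0 points, Judy -5.2 points, Hugo 0.0 points, Paulo 0.0 points, Caleb 0.0 points.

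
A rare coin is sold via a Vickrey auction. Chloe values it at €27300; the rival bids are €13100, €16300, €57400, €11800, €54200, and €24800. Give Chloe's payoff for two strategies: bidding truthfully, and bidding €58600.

(a) €0  (b) -€30100

The highest competing bid is €57400.
Bidding truthfully at €27300: the top bid is €57400 (a rival), so Chloe loses. Payoff = €0.
Bidding €58600: Chloe has the top bid, wins, and pays the second-highest bid €57400. Payoff = €27300 − €57400 = -€30100.
This is the dominant-strategy logic: truthful bidding weakly beats any alternative.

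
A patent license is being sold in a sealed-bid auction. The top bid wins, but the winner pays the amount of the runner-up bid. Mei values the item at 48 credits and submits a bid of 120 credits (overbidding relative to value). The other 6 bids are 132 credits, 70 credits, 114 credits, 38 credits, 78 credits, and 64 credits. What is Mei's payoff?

Highest competing bid: 132 credits.
Mei's bid 120 credits is not the highest, so Mei loses, pays nothing, and earns zero payoff.

Payoff = 0 credits.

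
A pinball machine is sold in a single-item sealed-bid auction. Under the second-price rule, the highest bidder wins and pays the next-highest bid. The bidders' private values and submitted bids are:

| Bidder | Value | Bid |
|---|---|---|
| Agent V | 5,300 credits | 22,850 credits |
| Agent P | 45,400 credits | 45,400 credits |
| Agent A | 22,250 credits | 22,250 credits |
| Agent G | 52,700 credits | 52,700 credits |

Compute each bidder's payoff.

Payoffs: Agent V 0 credits, Agent P 0 credits, Agent A 0 credits, Agent G 7,300 credits.

Ordered from highest: Agent G 52,700 credits; Agent P 45,400 credits; Agent V 22,850 credits; Agent A 22,250 credits.
Agent G has the top bid and wins; the price is the second-highest bid, 45,400 credits.
Agent G's payoff = 52,700 credits − 45,400 credits = 7,300 credits. All other bidders lose, so their payoff is 0.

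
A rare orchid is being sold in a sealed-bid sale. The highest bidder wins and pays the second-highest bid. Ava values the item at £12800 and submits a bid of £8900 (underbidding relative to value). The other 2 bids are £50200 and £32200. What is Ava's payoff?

Highest competing bid: £50200.
Ava's bid £8900 is not the highest, so Ava loses, pays nothing, and earns zero payoff.

Ava's payoff: £0.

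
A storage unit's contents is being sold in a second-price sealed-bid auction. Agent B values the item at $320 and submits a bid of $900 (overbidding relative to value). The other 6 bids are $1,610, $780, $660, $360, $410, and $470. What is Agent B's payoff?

Payoff = $0.

Highest competing bid: $1,610.
Agent B's bid $900 is not the highest, so Agent B loses, pays nothing, and earns zero payoff.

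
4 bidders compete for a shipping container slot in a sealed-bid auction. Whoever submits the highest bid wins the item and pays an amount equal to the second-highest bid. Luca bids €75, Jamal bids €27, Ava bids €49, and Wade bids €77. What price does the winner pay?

Ranking the bids: Wade €77; Luca €75; Ava €49; Jamal €27.
Wade has the highest bid, so Wade wins.
The second-highest bid is €75, so that is what Wade pays.

€75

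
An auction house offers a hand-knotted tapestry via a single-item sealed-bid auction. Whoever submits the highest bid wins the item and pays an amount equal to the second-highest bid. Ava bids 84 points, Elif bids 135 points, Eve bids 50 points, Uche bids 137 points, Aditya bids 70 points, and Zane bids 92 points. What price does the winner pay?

Sorted high to low: Uche 137 points; Elif 135 points; Zane 92 points; Ava 84 points; Aditya 70 points; Eve 50 points.
Uche has the highest bid, so Uche wins.
The second-highest bid is 135 points, so that is what Uche pays.

Price paid: 135 points.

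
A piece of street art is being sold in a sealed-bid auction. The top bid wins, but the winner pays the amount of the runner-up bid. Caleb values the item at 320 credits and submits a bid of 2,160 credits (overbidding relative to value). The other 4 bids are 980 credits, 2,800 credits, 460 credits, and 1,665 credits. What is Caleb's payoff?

Highest competing bid: 2,800 credits.
Caleb's bid 2,160 credits is not the highest, so Caleb loses, pays nothing, and earns zero payoff.

Caleb's payoff: 0 credits.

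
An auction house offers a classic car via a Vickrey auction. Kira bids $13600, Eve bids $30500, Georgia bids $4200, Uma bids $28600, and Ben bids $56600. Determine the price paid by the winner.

Sorted high to low: Ben $56600 > Eve $30500 > Uma $28600 > Kira $13600 > Georgia $4200.
Ben has the highest bid, so Ben wins.
The second-highest bid is $30500, so that is what Ben pays.

The winner pays $30500.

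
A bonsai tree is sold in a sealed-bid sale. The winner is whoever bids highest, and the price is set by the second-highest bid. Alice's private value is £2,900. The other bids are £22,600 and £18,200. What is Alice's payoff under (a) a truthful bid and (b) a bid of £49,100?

The highest competing bid is £22,600.
Bidding truthfully at £2,900: the top bid is £22,600 (a rival), so Alice loses. Payoff = £0.
Bidding £49,100: Alice has the top bid, wins, and pays the second-highest bid £22,600. Payoff = £2,900 − £22,600 = -£19,700.

Truthful: £0; alternative: -£19,700.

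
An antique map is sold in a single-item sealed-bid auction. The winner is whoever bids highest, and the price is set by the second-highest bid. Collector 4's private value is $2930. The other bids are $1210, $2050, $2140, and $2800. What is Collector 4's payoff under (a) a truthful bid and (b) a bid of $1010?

The highest competing bid is $2800.
Bidding truthfully at $2930: Collector 4 has the top bid, wins, and pays the second-highest bid $2800. Payoff = $2930 − $2800 = $130.
Bidding $1010: the top bid is $2800 (a rival), so Collector 4 loses. Payoff = $0.

Truthful: $130; alternative: $0.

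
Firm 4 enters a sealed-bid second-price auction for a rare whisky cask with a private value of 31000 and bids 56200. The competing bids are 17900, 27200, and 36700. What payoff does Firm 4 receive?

Highest competing bid: 36700.
Firm 4's bid 56200 is the highest overall, so Firm 4 wins and pays the second-highest bid, 36700.
Payoff = value − price = 31000 − 36700 = -5700.
Overbidding won the item at a price above value — truthful bidding would have avoided this loss.

Payoff = -5700.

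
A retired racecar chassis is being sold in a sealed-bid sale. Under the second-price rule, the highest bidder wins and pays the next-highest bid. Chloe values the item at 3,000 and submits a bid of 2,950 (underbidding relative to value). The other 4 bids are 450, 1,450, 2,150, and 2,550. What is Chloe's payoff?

Highest competing bid: 2,550.
Chloe's bid 2,950 is the highest overall, so Chloe wins and pays the second-highest bid, 2,550.
Payoff = value − price = 3,000 − 2,550 = 450.

Chloe's payoff: 450.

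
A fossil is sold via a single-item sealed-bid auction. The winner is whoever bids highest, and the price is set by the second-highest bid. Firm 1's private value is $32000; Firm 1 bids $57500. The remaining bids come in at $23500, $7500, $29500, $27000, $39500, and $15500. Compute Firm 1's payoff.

Highest competing bid: $39500.
Firm 1's bid $57500 is the highest overall, so Firm 1 wins and pays the second-highest bid, $39500.
Payoff = value − price = $32000 − $39500 = -$7500.
Overbidding won the item at a price above value — truthful bidding would have avoided this loss.

The bidder's payoff: -$7500.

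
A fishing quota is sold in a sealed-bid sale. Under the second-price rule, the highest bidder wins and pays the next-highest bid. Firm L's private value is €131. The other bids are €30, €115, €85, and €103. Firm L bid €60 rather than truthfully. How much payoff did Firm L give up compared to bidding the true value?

The highest competing bid is €115.
Bidding truthfully at €131: Firm L has the top bid, wins, and pays the second-highest bid €115. Payoff = €131 − €115 = €16.
Bidding €60: the top bid is €115 (a rival), so Firm L loses. Payoff = €0.
Regret = truthful payoff − actual payoff = €16 − €0 = €16.

€16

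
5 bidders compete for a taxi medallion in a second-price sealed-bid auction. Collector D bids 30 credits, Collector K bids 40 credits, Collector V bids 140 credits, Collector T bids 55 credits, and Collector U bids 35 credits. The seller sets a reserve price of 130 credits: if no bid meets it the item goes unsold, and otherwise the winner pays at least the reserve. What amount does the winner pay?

Bids in descending order: Collector V 140 credits > Collector T 55 credits > Collector K 40 credits > Collector U 35 credits > Collector D 30 credits.
Collector V has the highest bid, so Collector V wins.
The second-highest bid is 55 credits, but the reserve 130 credits is higher, so the price is the reserve.

Price paid: 130 credits.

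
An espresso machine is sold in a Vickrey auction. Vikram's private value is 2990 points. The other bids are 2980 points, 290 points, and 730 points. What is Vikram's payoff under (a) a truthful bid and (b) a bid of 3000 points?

The highest competing bid is 2980 points.
Bidding truthfully at 2990 points: Vikram has the top bid, wins, and pays the second-highest bid 2980 points. Payoff = 2990 points − 2980 points = 10 points.
Bidding 3000 points: Vikram has the top bid, wins, and pays the second-highest bid 2980 points. Payoff = 2990 points − 2980 points = 10 points.
The bid only affects whether you win, not the price — here both bids land on the same side of the top rival bid, so the deviation is payoff-neutral.

(a) 10 points  (b) 10 points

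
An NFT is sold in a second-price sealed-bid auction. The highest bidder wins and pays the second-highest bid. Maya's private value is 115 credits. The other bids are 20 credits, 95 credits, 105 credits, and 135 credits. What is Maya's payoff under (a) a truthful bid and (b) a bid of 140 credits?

The highest competing bid is 135 credits.
Bidding truthfully at 115 credits: the top bid is 135 credits (a rival), so Maya loses. Payoff = 0 credits.
Bidding 140 credits: Maya has the top bid, wins, and pays the second-highest bid 135 credits. Payoff = 115 credits − 135 credits = -20 credits.
This is the dominant-strategy logic: truthful bidding weakly beats any alternative.

(a) 0 credits  (b) -20 credits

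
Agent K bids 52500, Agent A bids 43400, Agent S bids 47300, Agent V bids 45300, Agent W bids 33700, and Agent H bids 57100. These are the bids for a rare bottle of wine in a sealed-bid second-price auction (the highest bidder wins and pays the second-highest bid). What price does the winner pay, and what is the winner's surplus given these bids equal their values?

Ordered from highest: Agent H 57100 > Agent K 52500 > Agent S 47300 > Agent V 45300 > Agent A 43400 > Agent W 33700.
Agent H is the highest bidder, so Agent H wins.
Under the second-price rule, the price is the second-highest bid: 52500.
Surplus = 57100 − 52500 = 4600.

The winner pays 52500 for a surplus of 4600.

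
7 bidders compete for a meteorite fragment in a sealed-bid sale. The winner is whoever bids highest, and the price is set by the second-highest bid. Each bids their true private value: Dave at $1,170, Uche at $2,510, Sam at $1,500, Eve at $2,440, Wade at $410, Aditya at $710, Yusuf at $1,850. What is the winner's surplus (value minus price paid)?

$70

Bids in descending order: Uche $2,510 > Eve $2,440 > Yusuf $1,850 > Sam $1,500 > Dave $1,170 > Aditya $710 > Wade $410.
Uche wins with the top bid and pays the second-highest, $2,440.
Surplus = $2,510 − $2,440 = $70.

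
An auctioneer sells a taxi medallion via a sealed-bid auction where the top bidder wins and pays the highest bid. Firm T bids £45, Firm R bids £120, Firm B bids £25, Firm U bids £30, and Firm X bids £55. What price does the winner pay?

Ordered from highest: Firm R £120; Firm X £55; Firm T £45; Firm U £30; Firm B £25.
Firm R is the highest bidder, so Firm R wins.
Under the first-price rule, the price is the highest bid: £120.

£120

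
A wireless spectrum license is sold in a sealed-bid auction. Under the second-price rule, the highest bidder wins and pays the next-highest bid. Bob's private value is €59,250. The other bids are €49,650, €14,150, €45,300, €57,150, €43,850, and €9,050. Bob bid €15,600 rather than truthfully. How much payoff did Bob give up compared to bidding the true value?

The highest competing bid is €57,150.
Bidding truthfully at €59,250: Bob has the top bid, wins, and pays the second-highest bid €57,150. Payoff = €59,250 − €57,150 = €2,100.
Bidding €15,600: the top bid is €57,150 (a rival), so Bob loses. Payoff = €0.
Regret = truthful payoff − actual payoff = €2,100 − €0 = €2,100.
Deviating from a truthful bid can only lose payoff in a second-price auction — never gain.

Payoff forgone: €2,100.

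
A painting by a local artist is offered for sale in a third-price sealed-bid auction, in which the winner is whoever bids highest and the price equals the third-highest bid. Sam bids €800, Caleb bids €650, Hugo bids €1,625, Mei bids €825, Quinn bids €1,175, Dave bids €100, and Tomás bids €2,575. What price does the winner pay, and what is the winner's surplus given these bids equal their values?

The winner pays €1,175 for a surplus of €1,400.

Bids in descending order: Tomás €2,575 > Hugo €1,625 > Quinn €1,175 > Mei €825 > Sam €800 > Caleb €650 > Dave €100.
Tomás is the highest bidder, so Tomás wins.
Under the third-price rule, the price is the third-highest bid: €1,175.
Surplus = €2,575 − €1,175 = €1,400.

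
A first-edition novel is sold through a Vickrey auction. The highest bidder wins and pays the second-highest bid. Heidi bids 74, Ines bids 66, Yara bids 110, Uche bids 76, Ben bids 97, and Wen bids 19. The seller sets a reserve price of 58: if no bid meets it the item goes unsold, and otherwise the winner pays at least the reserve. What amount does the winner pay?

Price paid: 97.

Sorted high to low: Yara 110, then Ben 97, then Uche 76, then Heidi 74, then Ines 66, then Wen 19.
Yara has the highest bid, so Yara wins.
The second-highest bid is 97, which exceeds the reserve, so that sets the price.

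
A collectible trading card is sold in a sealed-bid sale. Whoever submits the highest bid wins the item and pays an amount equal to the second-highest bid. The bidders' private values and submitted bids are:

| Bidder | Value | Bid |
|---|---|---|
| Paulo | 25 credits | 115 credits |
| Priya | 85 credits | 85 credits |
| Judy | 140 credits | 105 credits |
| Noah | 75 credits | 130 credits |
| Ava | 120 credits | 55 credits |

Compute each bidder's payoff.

Ordered from highest: Noah 130 credits, then Paulo 115 credits, then Judy 105 credits, then Priya 85 credits, then Ava 55 credits.
Noah has the top bid and wins; the price is the second-highest bid, 115 credits.
Noah's payoff = 75 credits − 115 credits = -40 credits. All other bidders lose, so their payoff is 0.

Payoffs: Paulo 0 credits, Priya 0 credits, Judy 0 credits, Noah -40 credits, Ava 0 credits.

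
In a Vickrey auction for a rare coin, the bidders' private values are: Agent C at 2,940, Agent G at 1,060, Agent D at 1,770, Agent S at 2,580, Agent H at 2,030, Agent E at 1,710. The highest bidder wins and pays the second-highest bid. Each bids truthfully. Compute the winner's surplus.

Ordered from highest: Agent C 2,940 > Agent S 2,580 > Agent H 2,030 > Agent D 1,770 > Agent E 1,710 > Agent G 1,060.
Agent C wins with the top bid and pays the second-highest, 2,580.
Surplus = 2,940 − 2,580 = 360.

360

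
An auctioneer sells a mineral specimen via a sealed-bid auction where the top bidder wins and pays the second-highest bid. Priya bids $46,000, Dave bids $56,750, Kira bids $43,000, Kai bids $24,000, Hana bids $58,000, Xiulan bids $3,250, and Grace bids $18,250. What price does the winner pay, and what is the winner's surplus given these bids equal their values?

Bids in descending order: Hana $58,000, then Dave $56,750, then Priya $46,000, then Kira $43,000, then Kai $24,000, then Grace $18,250, then Xiulan $3,250.
Hana is the highest bidder, so Hana wins.
Under the second-price rule, the price is the second-highest bid: $56,750.
Surplus = $58,000 − $56,750 = $1,250.

Price $56,750; surplus $1,250.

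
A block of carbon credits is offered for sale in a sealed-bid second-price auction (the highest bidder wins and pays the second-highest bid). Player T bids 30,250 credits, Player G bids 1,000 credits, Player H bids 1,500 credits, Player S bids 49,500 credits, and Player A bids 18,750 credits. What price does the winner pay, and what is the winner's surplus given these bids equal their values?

Sorted high to low: Player S 49,500 credits; Player T 30,250 credits; Player A 18,750 credits; Player H 1,500 credits; Player G 1,000 credits.
Player S is the highest bidder, so Player S wins.
Under the second-price rule, the price is the second-highest bid: 30,250 credits.
Surplus = 49,500 credits − 30,250 credits = 19,250 credits.

Price 30,250 credits; surplus 19,250 credits.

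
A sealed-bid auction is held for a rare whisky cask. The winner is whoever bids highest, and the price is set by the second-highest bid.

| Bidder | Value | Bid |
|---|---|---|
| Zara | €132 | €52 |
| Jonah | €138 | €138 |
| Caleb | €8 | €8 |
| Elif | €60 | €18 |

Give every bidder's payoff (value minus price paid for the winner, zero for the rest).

Ordered from highest: Jonah €138 > Zara €52 > Elif €18 > Caleb €8.
Jonah has the top bid and wins; the price is the second-highest bid, €52.
Jonah's payoff = €138 − €52 = €86. All other bidders lose, so their payoff is 0.

Payoffs: Zara €0, Jonah €86, Caleb €0, Elif €0.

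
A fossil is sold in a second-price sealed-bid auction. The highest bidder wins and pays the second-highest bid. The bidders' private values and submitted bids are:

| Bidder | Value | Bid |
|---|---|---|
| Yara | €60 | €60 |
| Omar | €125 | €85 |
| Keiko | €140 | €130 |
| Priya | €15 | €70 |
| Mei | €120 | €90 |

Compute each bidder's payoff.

Yara €0, Omar €0, Keiko €50, Priya €0, Mei €0.

Ordered from highest: Keiko €130, then Mei €90, then Omar €85, then Priya €70, then Yara €60.
Keiko has the top bid and wins; the price is the second-highest bid, €90.
Keiko's payoff = €140 − €90 = €50. All other bidders lose, so their payoff is 0.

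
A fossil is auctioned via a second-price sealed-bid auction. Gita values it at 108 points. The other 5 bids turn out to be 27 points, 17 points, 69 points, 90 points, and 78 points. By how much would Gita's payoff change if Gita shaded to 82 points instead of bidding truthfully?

The highest competing bid is 90 points.
Bidding truthfully at 108 points: Gita has the top bid, wins, and pays the second-highest bid 90 points. Payoff = 108 points − 90 points = 18 points.
Bidding 82 points: the top bid is 90 points (a rival), so Gita loses. Payoff = 0 points.
Change = 0 points − 18 points = -18 points.
This is the dominant-strategy logic: truthful bidding weakly beats any alternative.

-18 points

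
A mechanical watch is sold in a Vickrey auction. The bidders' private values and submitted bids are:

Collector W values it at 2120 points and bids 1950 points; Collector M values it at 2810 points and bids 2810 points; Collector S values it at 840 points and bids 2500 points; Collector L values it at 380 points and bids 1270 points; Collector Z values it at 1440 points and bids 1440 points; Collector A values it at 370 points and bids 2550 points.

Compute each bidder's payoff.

Ranking the bids: Collector M 2810 points; Collector A 2550 points; Collector S 2500 points; Collector W 1950 points; Collector Z 1440 points; Collector L 1270 points.
Collector M has the top bid and wins; the price is the second-highest bid, 2550 points.
Collector M's payoff = 2810 points − 2550 points = 260 points. All other bidders lose, so their payoff is 0.

Collector W 0 points, Collector M 260 points, Collector S 0 points, Collector L 0 points, Collector Z 0 points, Collector A 0 points.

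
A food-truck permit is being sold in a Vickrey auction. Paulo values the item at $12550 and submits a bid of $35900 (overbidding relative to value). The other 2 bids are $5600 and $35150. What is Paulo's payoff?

Paulo's payoff: -$22600.

Highest competing bid: $35150.
Paulo's bid $35900 is the highest overall, so Paulo wins and pays the second-highest bid, $35150.
Payoff = value − price = $12550 − $35150 = -$22600.
Overbidding won the item at a price above value — truthful bidding would have avoided this loss.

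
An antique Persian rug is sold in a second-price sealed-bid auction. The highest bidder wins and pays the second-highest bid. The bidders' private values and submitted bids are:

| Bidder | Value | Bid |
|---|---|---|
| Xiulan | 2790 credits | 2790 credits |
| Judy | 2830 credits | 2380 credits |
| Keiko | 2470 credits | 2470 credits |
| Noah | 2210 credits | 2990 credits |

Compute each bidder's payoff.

Ranking the bids: Noah 2990 credits, then Xiulan 2790 credits, then Keiko 2470 credits, then Judy 2380 credits.
Noah has the top bid and wins; the price is the second-highest bid, 2790 credits.
Noah's payoff = 2210 credits − 2790 credits = -580 credits. All other bidders lose, so their payoff is 0.

Payoffs: Xiulan 0 credits, Judy 0 credits, Keiko 0 credits, Noah -580 credits.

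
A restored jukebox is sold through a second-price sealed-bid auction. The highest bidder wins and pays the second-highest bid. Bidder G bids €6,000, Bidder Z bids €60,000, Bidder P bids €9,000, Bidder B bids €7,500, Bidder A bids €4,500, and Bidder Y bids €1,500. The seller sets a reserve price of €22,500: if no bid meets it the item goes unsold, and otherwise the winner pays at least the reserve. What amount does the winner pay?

€22,500

Ranking the bids: Bidder Z €60,000 > Bidder P €9,000 > Bidder B €7,500 > Bidder G €6,000 > Bidder A €4,500 > Bidder Y €1,500.
Bidder Z has the highest bid, so Bidder Z wins.
The second-highest bid is €9,000, but the reserve €22,500 is higher, so the price is the reserve.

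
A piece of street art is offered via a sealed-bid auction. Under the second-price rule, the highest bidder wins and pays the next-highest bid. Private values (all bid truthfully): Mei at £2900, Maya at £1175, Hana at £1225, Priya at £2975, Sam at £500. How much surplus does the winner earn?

Surplus = £75.

Ranking the bids: Priya £2975; Mei £2900; Hana £1225; Maya £1175; Sam £500.
Priya wins with the top bid and pays the second-highest, £2900.
Surplus = £2975 − £2900 = £75.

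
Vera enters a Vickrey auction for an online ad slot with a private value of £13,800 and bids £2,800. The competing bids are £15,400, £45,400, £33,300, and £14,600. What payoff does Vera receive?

Vera's payoff: £0.

Highest competing bid: £45,400.
Vera's bid £2,800 is not the highest, so Vera loses, pays nothing, and earns zero payoff.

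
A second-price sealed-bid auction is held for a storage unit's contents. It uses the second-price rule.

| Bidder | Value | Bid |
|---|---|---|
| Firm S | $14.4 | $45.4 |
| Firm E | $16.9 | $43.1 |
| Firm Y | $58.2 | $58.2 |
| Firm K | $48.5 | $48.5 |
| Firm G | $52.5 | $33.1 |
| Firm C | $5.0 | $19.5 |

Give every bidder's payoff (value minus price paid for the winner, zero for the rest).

Ordered from highest: Firm Y $58.2 > Firm K $48.5 > Firm S $45.4 > Firm E $43.1 > Firm G $33.1 > Firm C $19.5.
Firm Y has the top bid and wins; the price is the second-highest bid, $48.5.
Firm Y's payoff = $58.2 − $48.5 = $9.7. All other bidders lose, so their payoff is 0.

Payoffs: Firm S $0.0, Firm E $0.0, Firm Y $9.7, Firm K $0.0, Firm G $0.0, Firm C $0.0.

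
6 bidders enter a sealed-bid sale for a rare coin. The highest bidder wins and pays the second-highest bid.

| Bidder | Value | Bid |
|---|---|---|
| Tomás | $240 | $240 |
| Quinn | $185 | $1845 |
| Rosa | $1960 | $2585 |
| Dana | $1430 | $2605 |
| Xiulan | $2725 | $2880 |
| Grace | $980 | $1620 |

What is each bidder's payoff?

Tomás $0, Quinn $0, Rosa $0, Dana $0, Xiulan $120, Grace $0.

Ranking the bids: Xiulan $2880 > Dana $2605 > Rosa $2585 > Quinn $1845 > Grace $1620 > Tomás $240.
Xiulan has the top bid and wins; the price is the second-highest bid, $2605.
Xiulan's payoff = $2725 − $2605 = $120. All other bidders lose, so their payoff is 0.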